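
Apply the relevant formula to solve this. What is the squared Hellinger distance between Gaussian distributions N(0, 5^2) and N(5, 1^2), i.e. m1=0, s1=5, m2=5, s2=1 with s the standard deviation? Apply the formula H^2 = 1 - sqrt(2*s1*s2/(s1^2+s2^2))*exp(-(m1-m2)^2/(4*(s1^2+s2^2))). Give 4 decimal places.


Squared Hellinger distance for Gaussians:
H^2 = 1 - sqrt(2*s1*s2/(s1^2+s2^2)) * exp(-(m1-m2)^2/(4*(s1^2+s2^2))).
s1^2 = 25, s2^2 = 1, s1^2+s2^2 = 26.
sqrt(2*5*1/(26)) = 0.620174.
(m1-m2)^2 = (-5)^2 = 25.
exp(-25/(4*26)) = exp(-0.240385) = 0.786325.
H^2 = 1 - 0.620174*0.786325 = 0.5123

0.5123


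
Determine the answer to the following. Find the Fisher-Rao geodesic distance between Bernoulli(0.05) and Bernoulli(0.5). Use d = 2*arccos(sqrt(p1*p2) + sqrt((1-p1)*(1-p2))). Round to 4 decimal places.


Geodesic distance on Bernoulli manifold:
d(p1,p2) = 2*arccos(sqrt(p1*p2) + sqrt((1-p1)*(1-p2))).
sqrt(p1*p2) = sqrt(0.05*0.5) = 0.158114.
sqrt((1-p1)*(1-p2)) = sqrt(0.95*0.5) = 0.689202.
arg = 0.158114 + 0.689202 = 0.847316.
d = 2*arccos(0.847316) = 1.1198

1.1198


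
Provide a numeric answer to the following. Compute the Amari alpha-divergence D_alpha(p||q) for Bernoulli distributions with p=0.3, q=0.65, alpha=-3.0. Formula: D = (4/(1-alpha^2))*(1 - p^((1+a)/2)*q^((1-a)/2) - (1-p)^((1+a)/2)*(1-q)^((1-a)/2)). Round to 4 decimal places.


Amari alpha-divergence:
D = (4/(1-alpha^2))*(1 - p^((1+a)/2)*q^((1-a)/2) - (1-p)^((1+a)/2)*(1-q)^((1-a)/2)).
alpha = -3.0, p = 0.3, q = 0.65.
e1 = (1+alpha)/2 = -1.0, e2 = (1-alpha)/2 = 2.0.
t1 = p^e1 * q^e2 = 0.3^-1.0 * 0.65^2.0 = 1.408333.
t2 = (1-p)^e1 * (1-q)^e2 = 0.7^-1.0 * 0.35^2.0 = 0.175.
4/(1-alpha^2) = -0.5.
D = -0.5*(1 - 1.408333 - 0.175) = 0.2917

0.2917


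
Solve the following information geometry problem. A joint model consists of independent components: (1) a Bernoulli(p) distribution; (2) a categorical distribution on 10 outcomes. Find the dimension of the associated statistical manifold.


The dimension of a statistical manifold equals the number of free
(independent) real parameters of the model. For a product of independent
blocks the parameter counts add.
- Bernoulli (p): 1.
- categorical on 10 outcomes (probabilities sum to 1): 10-1 = 9.
Total = 1 + 9 = 10.
Dimension = 10

10


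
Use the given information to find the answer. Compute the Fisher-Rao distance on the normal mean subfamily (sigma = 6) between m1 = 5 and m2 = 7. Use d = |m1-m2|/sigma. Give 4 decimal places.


On the fixed-variance normal subfamily, geodesic distance = |m1-m2|/sigma.
|5 - 7| = 2.
sigma = 6.
d = 2/6 = 0.3333

0.3333


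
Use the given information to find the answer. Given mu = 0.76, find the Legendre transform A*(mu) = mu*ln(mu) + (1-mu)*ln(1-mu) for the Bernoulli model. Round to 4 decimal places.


Legendre transform for Bernoulli:
A*(mu) = mu*log(mu) + (1-mu)*log(1-mu).
mu = 0.76, 1-mu = 0.24.
mu*log(mu) = 0.76*log(0.76) = -0.208572.
(1-mu)*log(1-mu) = 0.24*log(0.24) = -0.342508.
A* = -0.208572 + -0.342508 = -0.5511

-0.5511


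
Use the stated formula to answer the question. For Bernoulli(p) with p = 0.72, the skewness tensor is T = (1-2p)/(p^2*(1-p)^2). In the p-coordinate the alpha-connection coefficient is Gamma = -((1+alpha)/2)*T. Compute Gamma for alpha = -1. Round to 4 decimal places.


Skewness (Amari-Chentsov) tensor: T = (1-2p)/(p^2*(1-p)^2).
p = 0.72, 1-2p = -0.44, p^2 = 0.5184, (1-p)^2 = 0.0784.
T = -0.44/(0.5184 * 0.0784) = -10.82609.
In the p-coordinate, Gamma^(alpha) = Gamma^(0) - (alpha/2)*T with Gamma^(0) = (1/2)*g'(p) = -T/2,
so Gamma^(alpha) = -((1+alpha)/2)*T.
alpha = -1, -(1+alpha)/2 = 0.0.
Gamma = 0.0 * -10.82609 = 0.0000

0.0000


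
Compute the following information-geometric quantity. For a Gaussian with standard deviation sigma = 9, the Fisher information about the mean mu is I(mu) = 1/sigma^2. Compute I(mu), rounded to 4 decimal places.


The Fisher information for the mean of a normal distribution is I(mu) = 1/sigma^2.
sigma = 9, so sigma^2 = 81.
I(mu) = 1/81 = 0.0123

0.0123


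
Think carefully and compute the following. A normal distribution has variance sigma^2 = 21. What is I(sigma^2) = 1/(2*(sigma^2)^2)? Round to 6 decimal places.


Fisher information for variance: I(sigma^2) = 1/(2*sigma^4).
sigma^2 = 21, so sigma^4 = 441.
I = 1/(2*441) = 1/882 = 0.001134

0.001134


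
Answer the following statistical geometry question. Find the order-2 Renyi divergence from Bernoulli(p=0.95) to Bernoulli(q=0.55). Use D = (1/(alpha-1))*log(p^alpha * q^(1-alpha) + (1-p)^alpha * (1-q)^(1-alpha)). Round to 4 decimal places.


Renyi divergence of order alpha between Bernoulli distributions:
D = (1/(alpha-1))*log(p^alpha * q^(1-alpha) + (1-p)^alpha * (1-q)^(1-alpha)).
alpha = 2, p = 0.95, q = 0.55.
p^alpha * q^(1-alpha) = 0.95^2 * 0.55^-1 = 1.640909.
(1-p)^alpha * (1-q)^(1-alpha) = 0.05^2 * 0.45^-1 = 0.005556.
sum = 1.640909 + 0.005556 = 1.646465.
D = (1/1)*log(1.646465) = 0.4986

0.4986


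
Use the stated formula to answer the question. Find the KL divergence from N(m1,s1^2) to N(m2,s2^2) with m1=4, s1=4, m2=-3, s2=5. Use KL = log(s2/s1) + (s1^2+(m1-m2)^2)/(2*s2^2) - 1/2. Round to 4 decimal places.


KL divergence between normal distributions:
KL = log(s2/s1) + (s1^2 + (m1-m2)^2)/(2*s2^2) - 1/2.
log(5/4) = 0.223144.
(4^2 + (4--3)^2)/(2*5^2) = (16 + 49)/50 = 1.3.
KL = 0.223144 + 1.3 - 0.5 = 1.0231

1.0231


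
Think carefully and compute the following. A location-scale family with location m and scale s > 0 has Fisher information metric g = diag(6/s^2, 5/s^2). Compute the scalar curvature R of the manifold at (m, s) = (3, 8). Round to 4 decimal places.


The metric has the form g = (A dm^2 + B ds^2)/s^2 with A = 6, B = 5.
Substitute u = sqrt(A/B)*m: g = B*(du^2 + ds^2)/s^2, i.e. B times the
Poincare upper half-plane metric, which has constant Gaussian curvature -1.
Scaling a 2D metric by a constant c divides the Gaussian curvature by c,
so K = -1/B = -1/(5) = -0.2000 everywhere (the point (m, s) = (3, 8) is irrelevant:
the curvature is constant).
Scalar curvature in dimension 2: R = 2K = -2/(5) = -0.4000.

-0.4000


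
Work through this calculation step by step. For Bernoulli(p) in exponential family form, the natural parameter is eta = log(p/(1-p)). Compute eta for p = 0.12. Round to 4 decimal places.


Natural parameter for Bernoulli: eta = log(p/(1-p)).
p = 0.12, 1-p = 0.88.
p/(1-p) = 0.136364.
eta = log(0.136364) = -1.9924

-1.9924


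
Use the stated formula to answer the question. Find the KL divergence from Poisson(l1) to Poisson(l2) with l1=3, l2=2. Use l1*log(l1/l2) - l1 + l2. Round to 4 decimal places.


KL divergence for Poisson:
KL = l1*log(l1/l2) - l1 + l2.
l1 = 3, l2 = 2.
log(3/2) = 0.405465.
l1*log(l1/l2) = 3 * 0.405465 = 1.216395.
KL = 1.216395 - 3 + 2 = 0.2164

0.2164


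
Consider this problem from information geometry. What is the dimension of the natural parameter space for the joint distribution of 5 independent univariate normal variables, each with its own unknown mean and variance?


Exponential family dimension calculation:
Each univariate normal has two natural parameters (mu/sigma^2 and -1/(2 sigma^2)).
With 5 independent components, dim = 2 * 5 = 10.

10


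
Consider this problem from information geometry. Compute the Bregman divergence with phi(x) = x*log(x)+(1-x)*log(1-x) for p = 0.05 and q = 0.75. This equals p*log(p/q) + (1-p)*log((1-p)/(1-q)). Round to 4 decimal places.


Bregman divergence with negative entropy generator:
D = p*log(p/q) + (1-p)*log((1-p)/(1-q)).
p = 0.05, q = 0.75.
p*log(p/q) = 0.05*log(0.05/0.75) = -0.135403.
(1-p)*log((1-p)/(1-q)) = 0.95*log(0.95/0.25) = 1.268251.
D = -0.135403 + 1.268251 = 1.1328

1.1328


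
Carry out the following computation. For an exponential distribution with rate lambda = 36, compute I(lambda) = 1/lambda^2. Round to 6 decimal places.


Fisher information for exponential: I(lambda) = 1/lambda^2.
lambda = 36, lambda^2 = 1296.
I = 1/1296 = 0.000772

0.000772


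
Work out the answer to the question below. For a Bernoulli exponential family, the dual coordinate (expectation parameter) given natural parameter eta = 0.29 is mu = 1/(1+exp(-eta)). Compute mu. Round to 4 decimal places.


Dual coordinate (expectation parameter) for Bernoulli:
mu = 1/(1+exp(-eta)).
eta = 0.29.
exp(-eta) = exp(-0.29) = 0.748264.
mu = 1/(1+0.748264) = 0.5720

0.5720


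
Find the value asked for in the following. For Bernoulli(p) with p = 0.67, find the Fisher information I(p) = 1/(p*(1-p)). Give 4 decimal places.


For Bernoulli(p), Fisher information is I(p) = 1/(p*(1-p)).
p = 0.67, 1-p = 0.33.
p*(1-p) = 0.2211.
I(p) = 1/0.2211 = 4.5228

4.5228


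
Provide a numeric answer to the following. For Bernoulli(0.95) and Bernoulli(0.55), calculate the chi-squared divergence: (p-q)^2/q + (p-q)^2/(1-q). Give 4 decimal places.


Chi-squared divergence between Bernoulli distributions:
chi^2 = (p-q)^2/q + (p-q)^2/(1-q).
p = 0.95, q = 0.55, p-q = 0.4.
(p-q)^2 = 0.16.
term1 = 0.16/0.55 = 0.290909.
term2 = 0.16/0.45 = 0.355556.
chi^2 = 0.290909 + 0.355556 = 0.6465

0.6465


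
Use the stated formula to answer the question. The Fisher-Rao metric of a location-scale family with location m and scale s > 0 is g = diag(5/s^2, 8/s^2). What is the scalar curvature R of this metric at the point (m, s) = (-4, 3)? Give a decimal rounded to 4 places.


The metric has the form g = (A dm^2 + B ds^2)/s^2 with A = 5, B = 8.
Substitute u = sqrt(A/B)*m: g = B*(du^2 + ds^2)/s^2, i.e. B times the
Poincare upper half-plane metric, which has constant Gaussian curvature -1.
Scaling a 2D metric by a constant c divides the Gaussian curvature by c,
so K = -1/B = -1/(8) = -0.1250 everywhere (the point (m, s) = (-4, 3) is irrelevant:
the curvature is constant).
Scalar curvature in dimension 2: R = 2K = -2/(8) = -0.2500.

-0.2500


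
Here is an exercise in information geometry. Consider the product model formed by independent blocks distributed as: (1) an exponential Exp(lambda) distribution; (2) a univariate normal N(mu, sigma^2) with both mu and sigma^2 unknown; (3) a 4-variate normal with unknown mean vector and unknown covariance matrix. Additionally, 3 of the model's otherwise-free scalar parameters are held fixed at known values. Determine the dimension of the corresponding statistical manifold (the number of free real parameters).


The dimension of a statistical manifold equals the number of free
(independent) real parameters of the model. For a product of independent
blocks the parameter counts add.
- exponential (lambda): 1.
- normal (mu, sigma^2): 2.
- 4-variate normal: 4 (mean) + 4*5/2 = 10 (symmetric covariance) = 14.
Total = 1 + 2 + 14 = 17.
3 parameter(s) fixed at known values: 17 - 3 = 14.
Dimension = 14

14


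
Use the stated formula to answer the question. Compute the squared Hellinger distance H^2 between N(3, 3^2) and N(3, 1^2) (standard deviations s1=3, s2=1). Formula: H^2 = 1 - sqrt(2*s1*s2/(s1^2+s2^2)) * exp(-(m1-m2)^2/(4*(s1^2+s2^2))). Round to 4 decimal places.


Squared Hellinger distance for Gaussians:
H^2 = 1 - sqrt(2*s1*s2/(s1^2+s2^2)) * exp(-(m1-m2)^2/(4*(s1^2+s2^2))).
s1^2 = 9, s2^2 = 1, s1^2+s2^2 = 10.
sqrt(2*3*1/(10)) = 0.774597.
(m1-m2)^2 = (0)^2 = 0.
exp(-0/(4*10)) = exp(0.0) = 1.0.
H^2 = 1 - 0.774597*1.0 = 0.2254

0.2254


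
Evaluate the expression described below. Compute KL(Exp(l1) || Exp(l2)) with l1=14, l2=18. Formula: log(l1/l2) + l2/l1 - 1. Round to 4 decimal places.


KL divergence for exponential family:
KL = log(l1/l2) + l2/l1 - 1.
log(14/18) = -0.251314.
18/14 = 1.285714.
KL = -0.251314 + 1.285714 - 1 = 0.0344

0.0344


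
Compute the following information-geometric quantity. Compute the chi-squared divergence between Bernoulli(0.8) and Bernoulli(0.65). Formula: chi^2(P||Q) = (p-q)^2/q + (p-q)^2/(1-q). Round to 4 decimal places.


Chi-squared divergence between Bernoulli distributions:
chi^2 = (p-q)^2/q + (p-q)^2/(1-q).
p = 0.8, q = 0.65, p-q = 0.15.
(p-q)^2 = 0.0225.
term1 = 0.0225/0.65 = 0.034615.
term2 = 0.0225/0.35 = 0.064286.
chi^2 = 0.034615 + 0.064286 = 0.0989

0.0989


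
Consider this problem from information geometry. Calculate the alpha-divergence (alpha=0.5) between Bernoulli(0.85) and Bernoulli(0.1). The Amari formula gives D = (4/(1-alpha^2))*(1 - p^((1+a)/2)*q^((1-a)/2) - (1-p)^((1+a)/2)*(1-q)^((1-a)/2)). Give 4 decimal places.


Amari alpha-divergence:
D = (4/(1-alpha^2))*(1 - p^((1+a)/2)*q^((1-a)/2) - (1-p)^((1+a)/2)*(1-q)^((1-a)/2)).
alpha = 0.5, p = 0.85, q = 0.1.
e1 = (1+alpha)/2 = 0.75, e2 = (1-alpha)/2 = 0.25.
t1 = p^e1 * q^e2 = 0.85^0.75 * 0.1^0.25 = 0.497811.
t2 = (1-p)^e1 * (1-q)^e2 = 0.15^0.75 * 0.9^0.25 = 0.234763.
4/(1-alpha^2) = 5.333333.
D = 5.333333*(1 - 0.497811 - 0.234763) = 1.4263

1.4263


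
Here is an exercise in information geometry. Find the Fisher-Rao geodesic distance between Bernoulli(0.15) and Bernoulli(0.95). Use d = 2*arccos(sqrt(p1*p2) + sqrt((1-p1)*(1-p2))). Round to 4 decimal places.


Geodesic distance on Bernoulli manifold:
d(p1,p2) = 2*arccos(sqrt(p1*p2) + sqrt((1-p1)*(1-p2))).
sqrt(p1*p2) = sqrt(0.15*0.95) = 0.377492.
sqrt((1-p1)*(1-p2)) = sqrt(0.85*0.05) = 0.206155.
arg = 0.377492 + 0.206155 = 0.583647.
d = 2*arccos(0.583647) = 1.8952

1.8952


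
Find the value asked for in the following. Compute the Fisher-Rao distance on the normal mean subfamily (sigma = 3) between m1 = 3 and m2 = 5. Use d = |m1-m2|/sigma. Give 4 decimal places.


On the fixed-variance normal subfamily, geodesic distance = |m1-m2|/sigma.
|3 - 5| = 2.
sigma = 3.
d = 2/3 = 0.6667

0.6667


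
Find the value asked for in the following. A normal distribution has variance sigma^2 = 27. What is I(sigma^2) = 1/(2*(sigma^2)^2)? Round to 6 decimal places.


Fisher information for variance: I(sigma^2) = 1/(2*sigma^4).
sigma^2 = 27, so sigma^4 = 729.
I = 1/(2*729) = 1/1458 = 0.000686

0.000686


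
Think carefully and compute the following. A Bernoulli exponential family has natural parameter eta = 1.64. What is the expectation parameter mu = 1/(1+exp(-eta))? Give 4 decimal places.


Dual coordinate (expectation parameter) for Bernoulli:
mu = 1/(1+exp(-eta)).
eta = 1.64.
exp(-eta) = exp(-1.64) = 0.19398.
mu = 1/(1+0.19398) = 0.8375

0.8375


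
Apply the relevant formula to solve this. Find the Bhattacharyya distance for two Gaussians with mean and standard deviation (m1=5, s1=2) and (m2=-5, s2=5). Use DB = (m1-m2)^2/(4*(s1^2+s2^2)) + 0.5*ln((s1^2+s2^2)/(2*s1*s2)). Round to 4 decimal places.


Bhattacharyya distance between two Gaussians:
DB = (m1-m2)^2/(4*(s1^2+s2^2)) + (1/2)*ln((s1^2+s2^2)/(2*s1*s2)).
(m1-m2)^2 = (10)^2 = 100.
s1^2+s2^2 = 4 + 25 = 29.
term1 = 100/116 = 0.862069.
term2 = 0.5*ln(29/20.0) = 0.185782.
DB = 0.862069 + 0.185782 = 1.0479

1.0479


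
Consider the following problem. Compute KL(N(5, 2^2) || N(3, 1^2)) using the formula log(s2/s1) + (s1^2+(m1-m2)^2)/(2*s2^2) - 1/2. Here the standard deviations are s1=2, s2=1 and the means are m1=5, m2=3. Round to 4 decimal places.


KL divergence between normal distributions:
KL = log(s2/s1) + (s1^2 + (m1-m2)^2)/(2*s2^2) - 1/2.
log(1/2) = -0.693147.
(2^2 + (5-3)^2)/(2*1^2) = (4 + 4)/2 = 4.0.
KL = -0.693147 + 4.0 - 0.5 = 2.8069

2.8069


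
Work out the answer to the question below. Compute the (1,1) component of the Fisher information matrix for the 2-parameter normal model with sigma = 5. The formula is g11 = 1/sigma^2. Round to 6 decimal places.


For the 2-parameter normal family, the Fisher metric has:
  g11 = 1/sigma^2, g22 = 2/sigma^2.
sigma = 5, sigma^2 = 25.
g11 = 0.040000

0.040000


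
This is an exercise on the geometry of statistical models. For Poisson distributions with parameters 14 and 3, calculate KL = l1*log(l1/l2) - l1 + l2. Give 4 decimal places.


KL divergence for Poisson:
KL = l1*log(l1/l2) - l1 + l2.
l1 = 14, l2 = 3.
log(14/3) = 1.540445.
l1*log(l1/l2) = 14 * 1.540445 = 21.566231.
KL = 21.566231 - 14 + 3 = 10.5662

10.5662


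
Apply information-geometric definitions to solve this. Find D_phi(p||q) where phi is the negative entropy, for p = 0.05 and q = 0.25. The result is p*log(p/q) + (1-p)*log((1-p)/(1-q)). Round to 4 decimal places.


Bregman divergence with negative entropy generator:
D = p*log(p/q) + (1-p)*log((1-p)/(1-q)).
p = 0.05, q = 0.25.
p*log(p/q) = 0.05*log(0.05/0.25) = -0.080472.
(1-p)*log((1-p)/(1-q)) = 0.95*log(0.95/0.75) = 0.224569.
D = -0.080472 + 0.224569 = 0.1441

0.1441


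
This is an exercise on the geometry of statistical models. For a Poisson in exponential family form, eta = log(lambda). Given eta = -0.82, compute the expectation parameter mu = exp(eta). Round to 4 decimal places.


Expectation parameter for Poisson exponential family:
mu = exp(eta).
eta = -0.82.
mu = exp(-0.82) = 0.4404

0.4404


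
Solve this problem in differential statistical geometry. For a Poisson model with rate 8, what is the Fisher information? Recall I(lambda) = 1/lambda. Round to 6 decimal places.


Fisher information for Poisson: I(lambda) = 1/lambda.
lambda = 8.
I(lambda) = 1/8 = 0.125000

0.125000


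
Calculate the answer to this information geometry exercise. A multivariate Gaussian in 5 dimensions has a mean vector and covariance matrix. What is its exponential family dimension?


Exponential family dimension calculation:
For 5-dim MVN: mean has 5 params, covariance has 5*6/2 = 15 unique entries.
Total dim = 5 + 15 = 20.

20


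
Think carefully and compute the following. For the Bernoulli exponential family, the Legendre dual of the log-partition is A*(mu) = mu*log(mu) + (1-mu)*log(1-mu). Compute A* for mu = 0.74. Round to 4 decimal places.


Legendre transform for Bernoulli:
A*(mu) = mu*log(mu) + (1-mu)*log(1-mu).
mu = 0.74, 1-mu = 0.26.
mu*log(mu) = 0.74*log(0.74) = -0.222818.
(1-mu)*log(1-mu) = 0.26*log(0.26) = -0.350239.
A* = -0.222818 + -0.350239 = -0.5731

-0.5731


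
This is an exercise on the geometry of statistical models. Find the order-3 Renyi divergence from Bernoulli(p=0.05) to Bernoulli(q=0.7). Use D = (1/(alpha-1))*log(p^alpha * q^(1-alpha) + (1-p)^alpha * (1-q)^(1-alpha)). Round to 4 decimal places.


Renyi divergence of order alpha between Bernoulli distributions:
D = (1/(alpha-1))*log(p^alpha * q^(1-alpha) + (1-p)^alpha * (1-q)^(1-alpha)).
alpha = 3, p = 0.05, q = 0.7.
p^alpha * q^(1-alpha) = 0.05^3 * 0.7^-2 = 0.000255.
(1-p)^alpha * (1-q)^(1-alpha) = 0.95^3 * 0.3^-2 = 9.526389.
sum = 0.000255 + 9.526389 = 9.526644.
D = (1/2)*log(9.526644) = 1.1270

1.1270


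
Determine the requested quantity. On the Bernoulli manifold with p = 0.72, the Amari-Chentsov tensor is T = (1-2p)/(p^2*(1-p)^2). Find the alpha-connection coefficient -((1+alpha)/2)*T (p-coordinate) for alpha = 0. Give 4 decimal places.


Skewness (Amari-Chentsov) tensor: T = (1-2p)/(p^2*(1-p)^2).
p = 0.72, 1-2p = -0.44, p^2 = 0.5184, (1-p)^2 = 0.0784.
T = -0.44/(0.5184 * 0.0784) = -10.82609.
In the p-coordinate, Gamma^(alpha) = Gamma^(0) - (alpha/2)*T with Gamma^(0) = (1/2)*g'(p) = -T/2,
so Gamma^(alpha) = -((1+alpha)/2)*T.
alpha = 0, -(1+alpha)/2 = -0.5.
Gamma = -0.5 * -10.82609 = 5.4130

5.4130


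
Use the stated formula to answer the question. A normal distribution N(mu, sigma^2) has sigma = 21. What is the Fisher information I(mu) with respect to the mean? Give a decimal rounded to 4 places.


The Fisher information for the mean of a normal distribution is I(mu) = 1/sigma^2.
sigma = 21, so sigma^2 = 441.
I(mu) = 1/441 = 0.0023

0.0023


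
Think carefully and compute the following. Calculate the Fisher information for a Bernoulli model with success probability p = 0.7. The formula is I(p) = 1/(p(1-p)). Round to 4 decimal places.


For Bernoulli(p), Fisher information is I(p) = 1/(p*(1-p)).
p = 0.7, 1-p = 0.3.
p*(1-p) = 0.21.
I(p) = 1/0.21 = 4.7619

4.7619


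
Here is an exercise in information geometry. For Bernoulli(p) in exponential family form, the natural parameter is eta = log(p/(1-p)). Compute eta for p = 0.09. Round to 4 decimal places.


Natural parameter for Bernoulli: eta = log(p/(1-p)).
p = 0.09, 1-p = 0.91.
p/(1-p) = 0.098901.
eta = log(0.098901) = -2.3136

-2.3136


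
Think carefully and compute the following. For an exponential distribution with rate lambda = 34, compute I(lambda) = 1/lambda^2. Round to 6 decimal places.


Fisher information for exponential: I(lambda) = 1/lambda^2.
lambda = 34, lambda^2 = 1156.
I = 1/1156 = 0.000865

0.000865


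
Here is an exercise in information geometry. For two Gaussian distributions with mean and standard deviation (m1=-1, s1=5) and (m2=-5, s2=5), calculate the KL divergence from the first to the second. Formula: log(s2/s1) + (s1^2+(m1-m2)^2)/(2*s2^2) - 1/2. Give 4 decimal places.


KL divergence between normal distributions:
KL = log(s2/s1) + (s1^2 + (m1-m2)^2)/(2*s2^2) - 1/2.
log(5/5) = 0.0.
(5^2 + (-1--5)^2)/(2*5^2) = (25 + 16)/50 = 0.82.
KL = 0.0 + 0.82 - 0.5 = 0.3200

0.3200


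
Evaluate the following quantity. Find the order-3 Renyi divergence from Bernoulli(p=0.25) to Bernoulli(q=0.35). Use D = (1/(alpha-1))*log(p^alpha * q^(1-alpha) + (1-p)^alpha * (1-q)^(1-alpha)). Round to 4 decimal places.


Renyi divergence of order alpha between Bernoulli distributions:
D = (1/(alpha-1))*log(p^alpha * q^(1-alpha) + (1-p)^alpha * (1-q)^(1-alpha)).
alpha = 3, p = 0.25, q = 0.35.
p^alpha * q^(1-alpha) = 0.25^3 * 0.35^-2 = 0.127551.
(1-p)^alpha * (1-q)^(1-alpha) = 0.75^3 * 0.65^-2 = 0.998521.
sum = 0.127551 + 0.998521 = 1.126072.
D = (1/2)*log(1.126072) = 0.0594

0.0594


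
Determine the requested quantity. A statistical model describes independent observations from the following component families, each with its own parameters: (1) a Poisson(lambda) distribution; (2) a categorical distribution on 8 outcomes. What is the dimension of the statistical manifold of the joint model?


The dimension of a statistical manifold equals the number of free
(independent) real parameters of the model. For a product of independent
blocks the parameter counts add.
- Poisson (lambda): 1.
- categorical on 8 outcomes (probabilities sum to 1): 8-1 = 7.
Total = 1 + 7 = 8.
Dimension = 8

8


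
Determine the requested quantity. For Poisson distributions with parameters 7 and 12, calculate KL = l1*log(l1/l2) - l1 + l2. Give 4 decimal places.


KL divergence for Poisson:
KL = l1*log(l1/l2) - l1 + l2.
l1 = 7, l2 = 12.
log(7/12) = -0.538997.
l1*log(l1/l2) = 7 * -0.538997 = -3.772976.
KL = -3.772976 - 7 + 12 = 1.2270

1.2270


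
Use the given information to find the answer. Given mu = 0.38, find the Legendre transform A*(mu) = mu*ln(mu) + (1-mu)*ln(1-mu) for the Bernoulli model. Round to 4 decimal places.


Legendre transform for Bernoulli:
A*(mu) = mu*log(mu) + (1-mu)*log(1-mu).
mu = 0.38, 1-mu = 0.62.
mu*log(mu) = 0.38*log(0.38) = -0.367682.
(1-mu)*log(1-mu) = 0.62*log(0.62) = -0.296382.
A* = -0.367682 + -0.296382 = -0.6641

-0.6641


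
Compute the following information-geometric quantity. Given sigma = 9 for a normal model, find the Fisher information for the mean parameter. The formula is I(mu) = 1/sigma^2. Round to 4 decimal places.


The Fisher information for the mean of a normal distribution is I(mu) = 1/sigma^2.
sigma = 9, so sigma^2 = 81.
I(mu) = 1/81 = 0.0123

0.0123


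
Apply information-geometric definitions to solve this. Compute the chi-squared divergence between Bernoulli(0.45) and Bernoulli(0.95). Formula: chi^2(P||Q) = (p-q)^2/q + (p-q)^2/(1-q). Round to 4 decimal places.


Chi-squared divergence between Bernoulli distributions:
chi^2 = (p-q)^2/q + (p-q)^2/(1-q).
p = 0.45, q = 0.95, p-q = -0.5.
(p-q)^2 = 0.25.
term1 = 0.25/0.95 = 0.263158.
term2 = 0.25/0.05 = 5.0.
chi^2 = 0.263158 + 5.0 = 5.2632

5.2632


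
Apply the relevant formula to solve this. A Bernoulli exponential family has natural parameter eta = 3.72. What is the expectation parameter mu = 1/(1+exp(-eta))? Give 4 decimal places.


Dual coordinate (expectation parameter) for Bernoulli:
mu = 1/(1+exp(-eta)).
eta = 3.72.
exp(-eta) = exp(-3.72) = 0.024234.
mu = 1/(1+0.024234) = 0.9763

0.9763


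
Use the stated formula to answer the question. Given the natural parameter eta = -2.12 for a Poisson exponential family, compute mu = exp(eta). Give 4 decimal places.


Expectation parameter for Poisson exponential family:
mu = exp(eta).
eta = -2.12.
mu = exp(-2.12) = 0.1200

0.1200


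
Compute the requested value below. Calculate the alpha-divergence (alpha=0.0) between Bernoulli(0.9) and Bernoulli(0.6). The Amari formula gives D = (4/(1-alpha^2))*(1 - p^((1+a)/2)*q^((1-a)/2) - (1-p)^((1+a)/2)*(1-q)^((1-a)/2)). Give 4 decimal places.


Amari alpha-divergence:
D = (4/(1-alpha^2))*(1 - p^((1+a)/2)*q^((1-a)/2) - (1-p)^((1+a)/2)*(1-q)^((1-a)/2)).
alpha = 0.0, p = 0.9, q = 0.6.
e1 = (1+alpha)/2 = 0.5, e2 = (1-alpha)/2 = 0.5.
t1 = p^e1 * q^e2 = 0.9^0.5 * 0.6^0.5 = 0.734847.
t2 = (1-p)^e1 * (1-q)^e2 = 0.1^0.5 * 0.4^0.5 = 0.2.
4/(1-alpha^2) = 4.0.
D = 4.0*(1 - 0.734847 - 0.2) = 0.2606

0.2606


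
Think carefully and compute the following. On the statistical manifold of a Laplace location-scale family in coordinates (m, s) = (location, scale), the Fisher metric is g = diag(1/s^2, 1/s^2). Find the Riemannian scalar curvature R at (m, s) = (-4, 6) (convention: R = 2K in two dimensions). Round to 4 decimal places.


The metric has the form g = (A dm^2 + B ds^2)/s^2 with A = 1, B = 1.
Substitute u = sqrt(A/B)*m: g = B*(du^2 + ds^2)/s^2, i.e. B times the
Poincare upper half-plane metric, which has constant Gaussian curvature -1.
Scaling a 2D metric by a constant c divides the Gaussian curvature by c,
so K = -1/B = -1/(1) = -1.0000 everywhere (the point (m, s) = (-4, 6) is irrelevant:
the curvature is constant).
Scalar curvature in dimension 2: R = 2K = -2/(1) = -2.0000.

-2.0000


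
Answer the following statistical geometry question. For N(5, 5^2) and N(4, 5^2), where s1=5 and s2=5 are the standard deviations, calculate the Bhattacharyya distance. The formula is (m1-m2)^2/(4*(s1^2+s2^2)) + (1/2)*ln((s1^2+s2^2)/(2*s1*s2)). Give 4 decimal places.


Bhattacharyya distance between two Gaussians:
DB = (m1-m2)^2/(4*(s1^2+s2^2)) + (1/2)*ln((s1^2+s2^2)/(2*s1*s2)).
(m1-m2)^2 = (1)^2 = 1.
s1^2+s2^2 = 25 + 25 = 50.
term1 = 1/200 = 0.005.
term2 = 0.5*ln(50/50.0) = 0.0.
DB = 0.005 + 0.0 = 0.0050

0.0050


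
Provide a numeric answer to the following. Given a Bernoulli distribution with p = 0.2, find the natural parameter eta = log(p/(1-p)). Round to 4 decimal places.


Natural parameter for Bernoulli: eta = log(p/(1-p)).
p = 0.2, 1-p = 0.8.
p/(1-p) = 0.25.
eta = log(0.25) = -1.3863

-1.3863


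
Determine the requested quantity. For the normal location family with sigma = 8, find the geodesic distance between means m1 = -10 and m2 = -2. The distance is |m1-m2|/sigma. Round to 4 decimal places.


On the fixed-variance normal subfamily, geodesic distance = |m1-m2|/sigma.
|-10 - -2| = 8.
sigma = 8.
d = 8/8 = 1.0000

1.0000


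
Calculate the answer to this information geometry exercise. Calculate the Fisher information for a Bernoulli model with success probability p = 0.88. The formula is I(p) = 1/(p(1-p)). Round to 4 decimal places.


For Bernoulli(p), Fisher information is I(p) = 1/(p*(1-p)).
p = 0.88, 1-p = 0.12.
p*(1-p) = 0.1056.
I(p) = 1/0.1056 = 9.4697

9.4697


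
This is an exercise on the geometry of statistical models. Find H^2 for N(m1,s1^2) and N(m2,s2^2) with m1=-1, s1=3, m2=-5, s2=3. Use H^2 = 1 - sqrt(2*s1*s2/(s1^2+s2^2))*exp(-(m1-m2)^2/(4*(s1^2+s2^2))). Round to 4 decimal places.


Squared Hellinger distance for Gaussians:
H^2 = 1 - sqrt(2*s1*s2/(s1^2+s2^2)) * exp(-(m1-m2)^2/(4*(s1^2+s2^2))).
s1^2 = 9, s2^2 = 9, s1^2+s2^2 = 18.
sqrt(2*3*3/(18)) = 1.0.
(m1-m2)^2 = (4)^2 = 16.
exp(-16/(4*18)) = exp(-0.222222) = 0.800737.
H^2 = 1 - 1.0*0.800737 = 0.1993

0.1993


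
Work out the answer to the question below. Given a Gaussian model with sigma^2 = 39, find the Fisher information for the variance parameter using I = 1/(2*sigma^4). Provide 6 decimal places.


Fisher information for variance: I(sigma^2) = 1/(2*sigma^4).
sigma^2 = 39, so sigma^4 = 1521.
I = 1/(2*1521) = 1/3042 = 0.000329

0.000329


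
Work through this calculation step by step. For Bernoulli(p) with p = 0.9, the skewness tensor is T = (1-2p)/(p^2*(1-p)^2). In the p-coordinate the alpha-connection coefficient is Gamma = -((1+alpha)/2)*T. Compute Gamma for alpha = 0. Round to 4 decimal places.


Skewness (Amari-Chentsov) tensor: T = (1-2p)/(p^2*(1-p)^2).
p = 0.9, 1-2p = -0.8, p^2 = 0.81, (1-p)^2 = 0.01.
T = -0.8/(0.81 * 0.01) = -98.765432.
In the p-coordinate, Gamma^(alpha) = Gamma^(0) - (alpha/2)*T with Gamma^(0) = (1/2)*g'(p) = -T/2,
so Gamma^(alpha) = -((1+alpha)/2)*T.
alpha = 0, -(1+alpha)/2 = -0.5.
Gamma = -0.5 * -98.765432 = 49.3827

49.3827


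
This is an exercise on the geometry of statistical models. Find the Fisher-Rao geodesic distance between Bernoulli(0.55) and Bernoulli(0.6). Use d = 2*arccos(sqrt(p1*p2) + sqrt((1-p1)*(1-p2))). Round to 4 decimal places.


Geodesic distance on Bernoulli manifold:
d(p1,p2) = 2*arccos(sqrt(p1*p2) + sqrt((1-p1)*(1-p2))).
sqrt(p1*p2) = sqrt(0.55*0.6) = 0.574456.
sqrt((1-p1)*(1-p2)) = sqrt(0.45*0.4) = 0.424264.
arg = 0.574456 + 0.424264 = 0.99872.
d = 2*arccos(0.99872) = 0.1012

0.1012


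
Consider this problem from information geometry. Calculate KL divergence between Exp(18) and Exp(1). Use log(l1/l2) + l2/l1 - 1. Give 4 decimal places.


KL divergence for exponential family:
KL = log(l1/l2) + l2/l1 - 1.
log(18/1) = 2.890372.
1/18 = 0.055556.
KL = 2.890372 + 0.055556 - 1 = 1.9459

1.9459


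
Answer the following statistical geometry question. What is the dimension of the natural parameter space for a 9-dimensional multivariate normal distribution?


Exponential family dimension calculation:
For 9-dim MVN: mean has 9 params, covariance has 9*10/2 = 45 unique entries.
Total dim = 9 + 45 = 54.

54


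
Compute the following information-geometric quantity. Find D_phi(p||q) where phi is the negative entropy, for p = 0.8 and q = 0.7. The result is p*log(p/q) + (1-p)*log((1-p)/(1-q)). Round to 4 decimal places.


Bregman divergence with negative entropy generator:
D = p*log(p/q) + (1-p)*log((1-p)/(1-q)).
p = 0.8, q = 0.7.
p*log(p/q) = 0.8*log(0.8/0.7) = 0.106825.
(1-p)*log((1-p)/(1-q)) = 0.2*log(0.2/0.3) = -0.081093.
D = 0.106825 + -0.081093 = 0.0257

0.0257


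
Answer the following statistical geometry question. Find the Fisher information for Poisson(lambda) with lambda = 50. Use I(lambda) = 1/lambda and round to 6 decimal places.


Fisher information for Poisson: I(lambda) = 1/lambda.
lambda = 50.
I(lambda) = 1/50 = 0.020000

0.020000


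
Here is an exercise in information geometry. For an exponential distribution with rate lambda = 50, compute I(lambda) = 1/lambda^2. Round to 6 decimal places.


Fisher information for exponential: I(lambda) = 1/lambda^2.
lambda = 50, lambda^2 = 2500.
I = 1/2500 = 0.000400

0.000400


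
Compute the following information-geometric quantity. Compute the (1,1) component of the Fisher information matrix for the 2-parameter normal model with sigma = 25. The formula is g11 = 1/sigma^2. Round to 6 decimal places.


For the 2-parameter normal family, the Fisher metric has:
  g11 = 1/sigma^2, g22 = 2/sigma^2.
sigma = 25, sigma^2 = 625.
g11 = 0.001600

0.001600


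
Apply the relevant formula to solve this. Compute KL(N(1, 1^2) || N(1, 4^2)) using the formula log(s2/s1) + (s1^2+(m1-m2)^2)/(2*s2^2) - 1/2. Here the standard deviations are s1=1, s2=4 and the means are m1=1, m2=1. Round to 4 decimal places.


KL divergence between normal distributions:
KL = log(s2/s1) + (s1^2 + (m1-m2)^2)/(2*s2^2) - 1/2.
log(4/1) = 1.386294.
(1^2 + (1-1)^2)/(2*4^2) = (1 + 0)/32 = 0.03125.
KL = 1.386294 + 0.03125 - 0.5 = 0.9175

0.9175


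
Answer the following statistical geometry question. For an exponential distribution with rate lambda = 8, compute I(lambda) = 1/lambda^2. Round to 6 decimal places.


Fisher information for exponential: I(lambda) = 1/lambda^2.
lambda = 8, lambda^2 = 64.
I = 1/64 = 0.015625

0.015625


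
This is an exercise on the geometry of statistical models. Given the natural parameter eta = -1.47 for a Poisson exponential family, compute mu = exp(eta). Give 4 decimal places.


Expectation parameter for Poisson exponential family:
mu = exp(eta).
eta = -1.47.
mu = exp(-1.47) = 0.2299

0.2299


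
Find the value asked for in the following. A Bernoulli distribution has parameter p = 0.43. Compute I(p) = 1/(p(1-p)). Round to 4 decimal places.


For Bernoulli(p), Fisher information is I(p) = 1/(p*(1-p)).
p = 0.43, 1-p = 0.57.
p*(1-p) = 0.2451.
I(p) = 1/0.2451 = 4.0800

4.0800


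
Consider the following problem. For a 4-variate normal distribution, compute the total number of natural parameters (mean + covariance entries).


Exponential family dimension calculation:
For 4-dim MVN: mean has 4 params, covariance has 4*5/2 = 10 unique entries.
Total dim = 4 + 10 = 14.

14


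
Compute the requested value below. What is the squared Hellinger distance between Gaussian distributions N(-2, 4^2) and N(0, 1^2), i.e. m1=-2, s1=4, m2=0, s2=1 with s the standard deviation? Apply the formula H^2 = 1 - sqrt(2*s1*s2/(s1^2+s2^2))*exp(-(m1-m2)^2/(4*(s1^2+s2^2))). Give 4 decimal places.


Squared Hellinger distance for Gaussians:
H^2 = 1 - sqrt(2*s1*s2/(s1^2+s2^2)) * exp(-(m1-m2)^2/(4*(s1^2+s2^2))).
s1^2 = 16, s2^2 = 1, s1^2+s2^2 = 17.
sqrt(2*4*1/(17)) = 0.685994.
(m1-m2)^2 = (-2)^2 = 4.
exp(-4/(4*17)) = exp(-0.058824) = 0.942873.
H^2 = 1 - 0.685994*0.942873 = 0.3532

0.3532


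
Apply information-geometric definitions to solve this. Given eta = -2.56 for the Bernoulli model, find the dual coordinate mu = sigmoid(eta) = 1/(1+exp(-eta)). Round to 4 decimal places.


Dual coordinate (expectation parameter) for Bernoulli:
mu = 1/(1+exp(-eta)).
eta = -2.56.
exp(-eta) = exp(2.56) = 12.935817.
mu = 1/(1+12.935817) = 0.0718

0.0718


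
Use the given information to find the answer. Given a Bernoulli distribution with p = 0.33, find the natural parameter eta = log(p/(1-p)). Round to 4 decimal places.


Natural parameter for Bernoulli: eta = log(p/(1-p)).
p = 0.33, 1-p = 0.67.
p/(1-p) = 0.492537.
eta = log(0.492537) = -0.7082

-0.7082


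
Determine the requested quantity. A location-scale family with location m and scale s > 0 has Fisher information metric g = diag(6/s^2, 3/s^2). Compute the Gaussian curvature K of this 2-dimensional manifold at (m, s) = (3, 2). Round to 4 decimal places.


The metric has the form g = (A dm^2 + B ds^2)/s^2 with A = 6, B = 3.
Substitute u = sqrt(A/B)*m: g = B*(du^2 + ds^2)/s^2, i.e. B times the
Poincare upper half-plane metric, which has constant Gaussian curvature -1.
Scaling a 2D metric by a constant c divides the Gaussian curvature by c,
so K = -1/B = -1/(3) = -0.3333 everywhere (the point (m, s) = (3, 2) is irrelevant:
the curvature is constant).
The requested Gaussian curvature is K = -0.3333.

-0.3333


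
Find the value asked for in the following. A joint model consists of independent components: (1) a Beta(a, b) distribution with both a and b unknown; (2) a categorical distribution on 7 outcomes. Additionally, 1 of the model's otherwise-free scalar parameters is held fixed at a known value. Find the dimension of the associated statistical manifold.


The dimension of a statistical manifold equals the number of free
(independent) real parameters of the model. For a product of independent
blocks the parameter counts add.
- Beta (a, b): 2.
- categorical on 7 outcomes (probabilities sum to 1): 7-1 = 6.
Total = 2 + 6 = 8.
1 parameter(s) fixed at known values: 8 - 1 = 7.
Dimension = 7

7


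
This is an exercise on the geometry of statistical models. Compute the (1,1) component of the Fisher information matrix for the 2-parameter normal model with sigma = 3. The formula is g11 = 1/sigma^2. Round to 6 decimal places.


For the 2-parameter normal family, the Fisher metric has:
  g11 = 1/sigma^2, g22 = 2/sigma^2.
sigma = 3, sigma^2 = 9.
g11 = 0.111111

0.111111


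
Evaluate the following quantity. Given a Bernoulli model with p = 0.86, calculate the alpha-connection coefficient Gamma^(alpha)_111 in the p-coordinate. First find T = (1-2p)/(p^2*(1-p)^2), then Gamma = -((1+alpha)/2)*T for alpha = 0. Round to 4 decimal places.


Skewness (Amari-Chentsov) tensor: T = (1-2p)/(p^2*(1-p)^2).
p = 0.86, 1-2p = -0.72, p^2 = 0.7396, (1-p)^2 = 0.0196.
T = -0.72/(0.7396 * 0.0196) = -49.668326.
In the p-coordinate, Gamma^(alpha) = Gamma^(0) - (alpha/2)*T with Gamma^(0) = (1/2)*g'(p) = -T/2,
so Gamma^(alpha) = -((1+alpha)/2)*T.
alpha = 0, -(1+alpha)/2 = -0.5.
Gamma = -0.5 * -49.668326 = 24.8342

24.8342


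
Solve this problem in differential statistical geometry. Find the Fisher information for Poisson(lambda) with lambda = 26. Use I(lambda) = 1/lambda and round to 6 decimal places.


Fisher information for Poisson: I(lambda) = 1/lambda.
lambda = 26.
I(lambda) = 1/26 = 0.038462

0.038462


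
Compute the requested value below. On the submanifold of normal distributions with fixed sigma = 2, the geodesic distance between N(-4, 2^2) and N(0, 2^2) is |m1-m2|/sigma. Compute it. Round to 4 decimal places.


On the fixed-variance normal subfamily, geodesic distance = |m1-m2|/sigma.
|-4 - 0| = 4.
sigma = 2.
d = 4/2 = 2.0000

2.0000


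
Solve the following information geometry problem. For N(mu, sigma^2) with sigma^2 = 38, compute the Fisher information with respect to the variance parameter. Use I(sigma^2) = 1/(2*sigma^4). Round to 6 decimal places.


Fisher information for variance: I(sigma^2) = 1/(2*sigma^4).
sigma^2 = 38, so sigma^4 = 1444.
I = 1/(2*1444) = 1/2888 = 0.000346

0.000346


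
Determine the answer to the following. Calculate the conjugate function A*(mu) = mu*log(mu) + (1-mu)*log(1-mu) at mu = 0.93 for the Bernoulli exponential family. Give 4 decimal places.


Legendre transform for Bernoulli:
A*(mu) = mu*log(mu) + (1-mu)*log(1-mu).
mu = 0.93, 1-mu = 0.07.
mu*log(mu) = 0.93*log(0.93) = -0.067491.
(1-mu)*log(1-mu) = 0.07*log(0.07) = -0.186148.
A* = -0.067491 + -0.186148 = -0.2536

-0.2536


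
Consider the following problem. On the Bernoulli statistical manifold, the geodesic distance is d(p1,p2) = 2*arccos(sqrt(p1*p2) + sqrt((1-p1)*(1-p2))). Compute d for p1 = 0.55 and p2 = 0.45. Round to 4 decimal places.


Geodesic distance on Bernoulli manifold:
d(p1,p2) = 2*arccos(sqrt(p1*p2) + sqrt((1-p1)*(1-p2))).
sqrt(p1*p2) = sqrt(0.55*0.45) = 0.497494.
sqrt((1-p1)*(1-p2)) = sqrt(0.45*0.55) = 0.497494.
arg = 0.497494 + 0.497494 = 0.994987.
d = 2*arccos(0.994987) = 0.2003

0.2003


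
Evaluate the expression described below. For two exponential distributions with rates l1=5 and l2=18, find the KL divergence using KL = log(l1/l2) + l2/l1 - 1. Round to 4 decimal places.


KL divergence for exponential family:
KL = log(l1/l2) + l2/l1 - 1.
log(5/18) = -1.280934.
18/5 = 3.6.
KL = -1.280934 + 3.6 - 1 = 1.3191

1.3191


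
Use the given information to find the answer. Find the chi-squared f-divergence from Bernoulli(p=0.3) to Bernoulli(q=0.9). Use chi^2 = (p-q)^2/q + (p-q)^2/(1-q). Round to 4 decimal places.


Chi-squared divergence between Bernoulli distributions:
chi^2 = (p-q)^2/q + (p-q)^2/(1-q).
p = 0.3, q = 0.9, p-q = -0.6.
(p-q)^2 = 0.36.
term1 = 0.36/0.9 = 0.4.
term2 = 0.36/0.1 = 3.6.
chi^2 = 0.4 + 3.6 = 4.0000

4.0000


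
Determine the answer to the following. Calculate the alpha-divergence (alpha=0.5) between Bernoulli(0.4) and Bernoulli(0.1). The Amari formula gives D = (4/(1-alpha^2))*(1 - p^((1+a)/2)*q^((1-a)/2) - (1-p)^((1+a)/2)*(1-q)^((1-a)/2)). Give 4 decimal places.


Amari alpha-divergence:
D = (4/(1-alpha^2))*(1 - p^((1+a)/2)*q^((1-a)/2) - (1-p)^((1+a)/2)*(1-q)^((1-a)/2)).
alpha = 0.5, p = 0.4, q = 0.1.
e1 = (1+alpha)/2 = 0.75, e2 = (1-alpha)/2 = 0.25.
t1 = p^e1 * q^e2 = 0.4^0.75 * 0.1^0.25 = 0.282843.
t2 = (1-p)^e1 * (1-q)^e2 = 0.6^0.75 * 0.9^0.25 = 0.664009.
4/(1-alpha^2) = 5.333333.
D = 5.333333*(1 - 0.282843 - 0.664009) = 0.2835

0.2835


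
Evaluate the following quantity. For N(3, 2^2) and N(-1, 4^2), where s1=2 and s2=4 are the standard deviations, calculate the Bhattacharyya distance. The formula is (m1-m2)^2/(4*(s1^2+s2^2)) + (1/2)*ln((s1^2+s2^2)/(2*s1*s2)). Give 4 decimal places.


Bhattacharyya distance between two Gaussians:
DB = (m1-m2)^2/(4*(s1^2+s2^2)) + (1/2)*ln((s1^2+s2^2)/(2*s1*s2)).
(m1-m2)^2 = (4)^2 = 16.
s1^2+s2^2 = 4 + 16 = 20.
term1 = 16/80 = 0.2.
term2 = 0.5*ln(20/16.0) = 0.111572.
DB = 0.2 + 0.111572 = 0.3116

0.3116
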